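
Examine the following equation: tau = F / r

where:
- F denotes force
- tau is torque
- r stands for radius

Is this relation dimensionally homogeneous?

No

F (force) has dimensions [L M T^-2].
tau (torque) has dimensions [L^2 M T^-2].
r (radius) has dimensions [L].

Left side: [L^2 M T^-2]
Right side: [M T^-2]

The two sides have different dimensions, so the equation is NOT dimensionally consistent.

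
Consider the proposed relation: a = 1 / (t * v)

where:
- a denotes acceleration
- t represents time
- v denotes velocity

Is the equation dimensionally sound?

No

a (acceleration) has dimensions [L T^-2].
t (time) has dimensions [T].
v (velocity) has dimensions [L T^-1].

Left side: [L T^-2]
Right side: [L^-1]

The two sides have different dimensions, so the equation is NOT dimensionally consistent.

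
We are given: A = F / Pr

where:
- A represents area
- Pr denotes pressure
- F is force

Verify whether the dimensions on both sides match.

Yes

A (area) has dimensions [L^2].
Pr (pressure) has dimensions [L^-1 M T^-2].
F (force) has dimensions [L M T^-2].

Left side: [L^2]
Right side: [L^2]

Both sides have the same dimensions, so the equation is dimensionally consistent.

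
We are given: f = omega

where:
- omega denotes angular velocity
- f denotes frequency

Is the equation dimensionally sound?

Yes

omega (angular velocity) has dimensions [T^-1].
f (frequency) has dimensions [T^-1].

Left side: [T^-1]
Right side: [T^-1]

Both sides have the same dimensions, so the equation is dimensionally consistent.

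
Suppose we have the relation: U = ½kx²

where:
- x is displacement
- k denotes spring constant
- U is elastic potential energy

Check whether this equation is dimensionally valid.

Yes

x (displacement) has dimensions [L].
k (spring constant) has dimensions [M T^-2].
U (elastic potential energy) has dimensions [L^2 M T^-2].

Left side: [L^2 M T^-2]
Right side: [L^2 M T^-2]

Both sides have the same dimensions, so the equation is dimensionally consistent.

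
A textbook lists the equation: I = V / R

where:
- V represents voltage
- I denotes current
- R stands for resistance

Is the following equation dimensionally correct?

Yes

V (voltage) has dimensions [I^-1 L^2 M T^-3].
I (current) has dimensions [I].
R (resistance) has dimensions [I^-2 L^2 M T^-3].

Left side: [I]
Right side: [I]

Both sides have the same dimensions, so the equation is dimensionally consistent.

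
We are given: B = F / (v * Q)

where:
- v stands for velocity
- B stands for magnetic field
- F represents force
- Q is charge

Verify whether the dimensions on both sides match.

Yes

v (velocity) has dimensions [L T^-1].
B (magnetic field) has dimensions [I^-1 M T^-2].
F (force) has dimensions [L M T^-2].
Q (charge) has dimensions [I T].

Left side: [I^-1 M T^-2]
Right side: [I^-1 M T^-2]

Both sides have the same dimensions, so the equation is dimensionally consistent.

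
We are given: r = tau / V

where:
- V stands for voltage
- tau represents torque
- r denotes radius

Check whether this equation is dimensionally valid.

No

V (voltage) has dimensions [I^-1 L^2 M T^-3].
tau (torque) has dimensions [L^2 M T^-2].
r (radius) has dimensions [L].

Left side: [L]
Right side: [I T]

The two sides have different dimensions, so the equation is NOT dimensionally consistent.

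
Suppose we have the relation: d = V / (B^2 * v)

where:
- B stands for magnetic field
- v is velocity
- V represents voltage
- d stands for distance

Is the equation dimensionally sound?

No

B (magnetic field) has dimensions [I^-1 M T^-2].
v (velocity) has dimensions [L T^-1].
V (voltage) has dimensions [I^-1 L^2 M T^-3].
d (distance) has dimensions [L].

Left side: [L]
Right side: [I L M^-1 T^2]

The two sides have different dimensions, so the equation is NOT dimensionally consistent.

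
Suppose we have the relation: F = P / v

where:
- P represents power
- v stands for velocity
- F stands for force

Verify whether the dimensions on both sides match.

Yes

P (power) has dimensions [L^2 M T^-3].
v (velocity) has dimensions [L T^-1].
F (force) has dimensions [L M T^-2].

Left side: [L M T^-2]
Right side: [L M T^-2]

Both sides have the same dimensions, so the equation is dimensionally consistent.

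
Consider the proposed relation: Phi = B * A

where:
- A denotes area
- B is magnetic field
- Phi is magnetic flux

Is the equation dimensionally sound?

Yes

A (area) has dimensions [L^2].
B (magnetic field) has dimensions [I^-1 M T^-2].
Phi (magnetic flux) has dimensions [I^-1 L^2 M T^-2].

Left side: [I^-1 L^2 M T^-2]
Right side: [I^-1 L^2 M T^-2]

Both sides have the same dimensions, so the equation is dimensionally consistent.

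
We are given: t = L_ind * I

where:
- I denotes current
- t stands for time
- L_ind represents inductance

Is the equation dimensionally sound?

No

I (current) has dimensions [I].
t (time) has dimensions [T].
L_ind (inductance) has dimensions [I^-2 L^2 M T^-2].

Left side: [T]
Right side: [I^-1 L^2 M T^-2]

The two sides have different dimensions, so the equation is NOT dimensionally consistent.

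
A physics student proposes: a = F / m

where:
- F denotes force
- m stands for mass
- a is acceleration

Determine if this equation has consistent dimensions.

Yes

F (force) has dimensions [L M T^-2].
m (mass) has dimensions [M].
a (acceleration) has dimensions [L T^-2].

Left side: [L T^-2]
Right side: [L T^-2]

Both sides have the same dimensions, so the equation is dimensionally consistent.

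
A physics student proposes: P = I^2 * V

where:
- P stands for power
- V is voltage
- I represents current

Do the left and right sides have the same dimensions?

No

P (power) has dimensions [L^2 M T^-3].
V (voltage) has dimensions [I^-1 L^2 M T^-3].
I (current) has dimensions [I].

Left side: [L^2 M T^-3]
Right side: [I L^2 M T^-3]

The two sides have different dimensions, so the equation is NOT dimensionally consistent.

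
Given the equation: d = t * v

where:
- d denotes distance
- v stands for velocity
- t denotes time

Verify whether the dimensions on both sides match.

Yes

d (distance) has dimensions [L].
v (velocity) has dimensions [L T^-1].
t (time) has dimensions [T].

Left side: [L]
Right side: [L]

Both sides have the same dimensions, so the equation is dimensionally consistent.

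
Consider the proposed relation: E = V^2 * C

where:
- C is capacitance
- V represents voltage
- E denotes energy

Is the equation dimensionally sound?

Yes

C (capacitance) has dimensions [I^2 L^-2 M^-1 T^4].
V (voltage) has dimensions [I^-1 L^2 M T^-3].
E (energy) has dimensions [L^2 M T^-2].

Left side: [L^2 M T^-2]
Right side: [L^2 M T^-2]

Both sides have the same dimensions, so the equation is dimensionally consistent.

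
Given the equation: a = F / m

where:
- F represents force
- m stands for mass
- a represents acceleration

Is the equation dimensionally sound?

Yes

F (force) has dimensions [L M T^-2].
m (mass) has dimensions [M].
a (acceleration) has dimensions [L T^-2].

Left side: [L T^-2]
Right side: [L T^-2]

Both sides have the same dimensions, so the equation is dimensionally consistent.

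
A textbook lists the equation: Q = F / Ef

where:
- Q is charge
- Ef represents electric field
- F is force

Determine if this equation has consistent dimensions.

Yes

Q (charge) has dimensions [I T].
Ef (electric field) has dimensions [I^-1 L M T^-3].
F (force) has dimensions [L M T^-2].

Left side: [I T]
Right side: [I T]

Both sides have the same dimensions, so the equation is dimensionally consistent.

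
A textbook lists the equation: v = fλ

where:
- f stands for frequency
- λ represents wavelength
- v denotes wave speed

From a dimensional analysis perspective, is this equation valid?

Yes

f (frequency) has dimensions [T^-1].
λ (wavelength) has dimensions [L].
v (wave speed) has dimensions [L T^-1].

Left side: [L T^-1]
Right side: [L T^-1]

Both sides have the same dimensions, so the equation is dimensionally consistent.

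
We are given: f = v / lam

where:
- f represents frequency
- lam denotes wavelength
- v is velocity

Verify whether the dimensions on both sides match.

Yes

f (frequency) has dimensions [T^-1].
lam (wavelength) has dimensions [L].
v (velocity) has dimensions [L T^-1].

Left side: [T^-1]
Right side: [T^-1]

Both sides have the same dimensions, so the equation is dimensionally consistent.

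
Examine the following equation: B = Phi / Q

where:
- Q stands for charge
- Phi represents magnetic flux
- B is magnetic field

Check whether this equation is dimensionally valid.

No

Q (charge) has dimensions [I T].
Phi (magnetic flux) has dimensions [I^-1 L^2 M T^-2].
B (magnetic field) has dimensions [I^-1 M T^-2].

Left side: [I^-1 M T^-2]
Right side: [I^-2 L^2 M T^-3]

The two sides have different dimensions, so the equation is NOT dimensionally consistent.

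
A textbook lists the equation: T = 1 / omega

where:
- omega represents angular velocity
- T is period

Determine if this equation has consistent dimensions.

Yes

omega (angular velocity) has dimensions [T^-1].
T (period) has dimensions [T].

Left side: [T]
Right side: [T]

Both sides have the same dimensions, so the equation is dimensionally consistent.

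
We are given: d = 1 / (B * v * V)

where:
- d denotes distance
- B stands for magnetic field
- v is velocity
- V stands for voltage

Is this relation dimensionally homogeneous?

No

d (distance) has dimensions [L].
B (magnetic field) has dimensions [I^-1 M T^-2].
v (velocity) has dimensions [L T^-1].
V (voltage) has dimensions [I^-1 L^2 M T^-3].

Left side: [L]
Right side: [I^2 L^-3 M^-2 T^6]

The two sides have different dimensions, so the equation is NOT dimensionally consistent.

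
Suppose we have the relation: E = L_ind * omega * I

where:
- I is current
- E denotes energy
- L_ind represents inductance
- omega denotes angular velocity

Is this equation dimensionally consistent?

No

I (current) has dimensions [I].
E (energy) has dimensions [L^2 M T^-2].
L_ind (inductance) has dimensions [I^-2 L^2 M T^-2].
omega (angular velocity) has dimensions [T^-1].

Left side: [L^2 M T^-2]
Right side: [I^-1 L^2 M T^-3]

The two sides have different dimensions, so the equation is NOT dimensionally consistent.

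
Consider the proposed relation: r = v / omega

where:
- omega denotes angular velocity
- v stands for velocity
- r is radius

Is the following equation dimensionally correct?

Yes

omega (angular velocity) has dimensions [T^-1].
v (velocity) has dimensions [L T^-1].
r (radius) has dimensions [L].

Left side: [L]
Right side: [L]

Both sides have the same dimensions, so the equation is dimensionally consistent.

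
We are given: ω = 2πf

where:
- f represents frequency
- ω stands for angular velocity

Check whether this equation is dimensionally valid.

Yes

f (frequency) has dimensions [T^-1].
ω (angular velocity) has dimensions [T^-1].

Left side: [T^-1]
Right side: [T^-1]

Both sides have the same dimensions, so the equation is dimensionally consistent.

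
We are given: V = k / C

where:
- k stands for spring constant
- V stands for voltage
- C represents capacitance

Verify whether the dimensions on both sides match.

No

k (spring constant) has dimensions [M T^-2].
V (voltage) has dimensions [I^-1 L^2 M T^-3].
C (capacitance) has dimensions [I^2 L^-2 M^-1 T^4].

Left side: [I^-1 L^2 M T^-3]
Right side: [I^-2 L^2 M^2 T^-6]

The two sides have different dimensions, so the equation is NOT dimensionally consistent.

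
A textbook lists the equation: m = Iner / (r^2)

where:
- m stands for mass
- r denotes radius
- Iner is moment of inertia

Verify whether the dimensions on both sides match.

Yes

m (mass) has dimensions [M].
r (radius) has dimensions [L].
Iner (moment of inertia) has dimensions [L^2 M].

Left side: [M]
Right side: [M]

Both sides have the same dimensions, so the equation is dimensionally consistent.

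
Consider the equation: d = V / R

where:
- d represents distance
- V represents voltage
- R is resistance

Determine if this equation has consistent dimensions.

No

d (distance) has dimensions [L].
V (voltage) has dimensions [I^-1 L^2 M T^-3].
R (resistance) has dimensions [I^-2 L^2 M T^-3].

Left side: [L]
Right side: [I]

The two sides have different dimensions, so the equation is NOT dimensionally consistent.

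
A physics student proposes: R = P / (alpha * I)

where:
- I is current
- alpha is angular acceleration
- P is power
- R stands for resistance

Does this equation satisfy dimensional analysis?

No

I (current) has dimensions [I].
alpha (angular acceleration) has dimensions [T^-2].
P (power) has dimensions [L^2 M T^-3].
R (resistance) has dimensions [I^-2 L^2 M T^-3].

Left side: [I^-2 L^2 M T^-3]
Right side: [I^-1 L^2 M T^-1]

The two sides have different dimensions, so the equation is NOT dimensionally consistent.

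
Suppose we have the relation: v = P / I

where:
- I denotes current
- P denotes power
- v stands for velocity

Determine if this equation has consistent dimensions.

No

I (current) has dimensions [I].
P (power) has dimensions [L^2 M T^-3].
v (velocity) has dimensions [L T^-1].

Left side: [L T^-1]
Right side: [I^-1 L^2 M T^-3]

The two sides have different dimensions, so the equation is NOT dimensionally consistent.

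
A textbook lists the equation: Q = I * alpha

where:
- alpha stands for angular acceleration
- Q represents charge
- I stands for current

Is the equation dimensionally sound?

No

alpha (angular acceleration) has dimensions [T^-2].
Q (charge) has dimensions [I T].
I (current) has dimensions [I].

Left side: [I T]
Right side: [I T^-2]

The two sides have different dimensions, so the equation is NOT dimensionally consistent.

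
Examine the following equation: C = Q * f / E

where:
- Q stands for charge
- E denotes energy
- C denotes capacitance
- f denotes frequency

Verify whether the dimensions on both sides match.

No

Q (charge) has dimensions [I T].
E (energy) has dimensions [L^2 M T^-2].
C (capacitance) has dimensions [I^2 L^-2 M^-1 T^4].
f (frequency) has dimensions [T^-1].

Left side: [I^2 L^-2 M^-1 T^4]
Right side: [I L^-2 M^-1 T^2]

The two sides have different dimensions, so the equation is NOT dimensionally consistent.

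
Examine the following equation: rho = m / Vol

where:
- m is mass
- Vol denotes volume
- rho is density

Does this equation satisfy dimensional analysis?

Yes

m (mass) has dimensions [M].
Vol (volume) has dimensions [L^3].
rho (density) has dimensions [L^-3 M].

Left side: [L^-3 M]
Right side: [L^-3 M]

Both sides have the same dimensions, so the equation is dimensionally consistent.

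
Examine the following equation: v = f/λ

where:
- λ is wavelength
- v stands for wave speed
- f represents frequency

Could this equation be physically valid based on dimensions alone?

No

λ (wavelength) has dimensions [L].
v (wave speed) has dimensions [L T^-1].
f (frequency) has dimensions [T^-1].

Left side: [L T^-1]
Right side: [L^-1 T^-1]

The two sides have different dimensions, so the equation is NOT dimensionally consistent.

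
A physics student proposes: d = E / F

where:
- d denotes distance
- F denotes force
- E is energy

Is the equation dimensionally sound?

Yes

d (distance) has dimensions [L].
F (force) has dimensions [L M T^-2].
E (energy) has dimensions [L^2 M T^-2].

Left side: [L]
Right side: [L]

Both sides have the same dimensions, so the equation is dimensionally consistent.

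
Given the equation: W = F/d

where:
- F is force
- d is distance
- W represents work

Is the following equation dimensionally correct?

No

F (force) has dimensions [L M T^-2].
d (distance) has dimensions [L].
W (work) has dimensions [L^2 M T^-2].

Left side: [L^2 M T^-2]
Right side: [M T^-2]

The two sides have different dimensions, so the equation is NOT dimensionally consistent.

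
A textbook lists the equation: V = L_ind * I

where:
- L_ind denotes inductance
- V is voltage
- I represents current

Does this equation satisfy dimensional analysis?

No

L_ind (inductance) has dimensions [I^-2 L^2 M T^-2].
V (voltage) has dimensions [I^-1 L^2 M T^-3].
I (current) has dimensions [I].

Left side: [I^-1 L^2 M T^-3]
Right side: [I^-1 L^2 M T^-2]

The two sides have different dimensions, so the equation is NOT dimensionally consistent.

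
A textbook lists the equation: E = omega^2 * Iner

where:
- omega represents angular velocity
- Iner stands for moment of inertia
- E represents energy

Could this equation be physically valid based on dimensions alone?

Yes

omega (angular velocity) has dimensions [T^-1].
Iner (moment of inertia) has dimensions [L^2 M].
E (energy) has dimensions [L^2 M T^-2].

Left side: [L^2 M T^-2]
Right side: [L^2 M T^-2]

Both sides have the same dimensions, so the equation is dimensionally consistent.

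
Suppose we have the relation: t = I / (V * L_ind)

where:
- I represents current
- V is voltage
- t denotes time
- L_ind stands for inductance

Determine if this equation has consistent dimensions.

No

I (current) has dimensions [I].
V (voltage) has dimensions [I^-1 L^2 M T^-3].
t (time) has dimensions [T].
L_ind (inductance) has dimensions [I^-2 L^2 M T^-2].

Left side: [T]
Right side: [I^4 L^-4 M^-2 T^5]

The two sides have different dimensions, so the equation is NOT dimensionally consistent.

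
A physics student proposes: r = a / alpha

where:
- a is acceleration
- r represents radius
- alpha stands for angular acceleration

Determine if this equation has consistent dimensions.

Yes

a (acceleration) has dimensions [L T^-2].
r (radius) has dimensions [L].
alpha (angular acceleration) has dimensions [T^-2].

Left side: [L]
Right side: [L]

Both sides have the same dimensions, so the equation is dimensionally consistent.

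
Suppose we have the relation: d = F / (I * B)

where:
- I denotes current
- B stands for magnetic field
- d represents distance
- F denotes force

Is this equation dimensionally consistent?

Yes

I (current) has dimensions [I].
B (magnetic field) has dimensions [I^-1 M T^-2].
d (distance) has dimensions [L].
F (force) has dimensions [L M T^-2].

Left side: [L]
Right side: [L]

Both sides have the same dimensions, so the equation is dimensionally consistent.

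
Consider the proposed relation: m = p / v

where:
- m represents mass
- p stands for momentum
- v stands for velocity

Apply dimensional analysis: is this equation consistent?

Yes

m (mass) has dimensions [M].
p (momentum) has dimensions [L M T^-1].
v (velocity) has dimensions [L T^-1].

Left side: [M]
Right side: [M]

Both sides have the same dimensions, so the equation is dimensionally consistent.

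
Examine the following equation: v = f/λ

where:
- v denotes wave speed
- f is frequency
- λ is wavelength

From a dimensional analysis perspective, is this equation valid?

No

v (wave speed) has dimensions [L T^-1].
f (frequency) has dimensions [T^-1].
λ (wavelength) has dimensions [L].

Left side: [L T^-1]
Right side: [L^-1 T^-1]

The two sides have different dimensions, so the equation is NOT dimensionally consistent.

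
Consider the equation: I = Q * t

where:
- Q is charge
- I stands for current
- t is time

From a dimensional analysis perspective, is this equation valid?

No

Q (charge) has dimensions [I T].
I (current) has dimensions [I].
t (time) has dimensions [T].

Left side: [I]
Right side: [I T^2]

The two sides have different dimensions, so the equation is NOT dimensionally consistent.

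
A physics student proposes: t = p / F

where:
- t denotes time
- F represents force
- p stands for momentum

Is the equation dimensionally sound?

Yes

t (time) has dimensions [T].
F (force) has dimensions [L M T^-2].
p (momentum) has dimensions [L M T^-1].

Left side: [T]
Right side: [T]

Both sides have the same dimensions, so the equation is dimensionally consistent.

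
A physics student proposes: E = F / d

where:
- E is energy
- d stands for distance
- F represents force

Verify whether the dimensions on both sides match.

No

E (energy) has dimensions [L^2 M T^-2].
d (distance) has dimensions [L].
F (force) has dimensions [L M T^-2].

Left side: [L^2 M T^-2]
Right side: [M T^-2]

The two sides have different dimensions, so the equation is NOT dimensionally consistent.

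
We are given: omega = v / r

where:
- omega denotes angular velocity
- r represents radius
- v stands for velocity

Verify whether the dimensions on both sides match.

Yes

omega (angular velocity) has dimensions [T^-1].
r (radius) has dimensions [L].
v (velocity) has dimensions [L T^-1].

Left side: [T^-1]
Right side: [T^-1]

Both sides have the same dimensions, so the equation is dimensionally consistent.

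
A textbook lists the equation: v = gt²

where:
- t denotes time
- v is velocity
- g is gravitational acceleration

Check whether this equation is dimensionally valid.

No

t (time) has dimensions [T].
v (velocity) has dimensions [L T^-1].
g (gravitational acceleration) has dimensions [L T^-2].

Left side: [L T^-1]
Right side: [L]

The two sides have different dimensions, so the equation is NOT dimensionally consistent.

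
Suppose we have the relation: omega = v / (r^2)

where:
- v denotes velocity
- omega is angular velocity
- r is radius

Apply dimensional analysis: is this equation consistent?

No

v (velocity) has dimensions [L T^-1].
omega (angular velocity) has dimensions [T^-1].
r (radius) has dimensions [L].

Left side: [T^-1]
Right side: [L^-1 T^-1]

The two sides have different dimensions, so the equation is NOT dimensionally consistent.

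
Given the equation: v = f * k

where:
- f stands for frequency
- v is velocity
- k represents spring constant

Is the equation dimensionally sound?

No

f (frequency) has dimensions [T^-1].
v (velocity) has dimensions [L T^-1].
k (spring constant) has dimensions [M T^-2].

Left side: [L T^-1]
Right side: [M T^-3]

The two sides have different dimensions, so the equation is NOT dimensionally consistent.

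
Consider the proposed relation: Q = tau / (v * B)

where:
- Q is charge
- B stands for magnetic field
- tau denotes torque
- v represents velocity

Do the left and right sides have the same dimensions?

No

Q (charge) has dimensions [I T].
B (magnetic field) has dimensions [I^-1 M T^-2].
tau (torque) has dimensions [L^2 M T^-2].
v (velocity) has dimensions [L T^-1].

Left side: [I T]
Right side: [I L T]

The two sides have different dimensions, so the equation is NOT dimensionally consistent.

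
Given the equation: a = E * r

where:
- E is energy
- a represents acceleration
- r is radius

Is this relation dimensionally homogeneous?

No

E (energy) has dimensions [L^2 M T^-2].
a (acceleration) has dimensions [L T^-2].
r (radius) has dimensions [L].

Left side: [L T^-2]
Right side: [L^3 M T^-2]

The two sides have different dimensions, so the equation is NOT dimensionally consistent.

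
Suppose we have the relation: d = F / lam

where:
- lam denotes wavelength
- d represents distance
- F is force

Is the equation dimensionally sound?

No

lam (wavelength) has dimensions [L].
d (distance) has dimensions [L].
F (force) has dimensions [L M T^-2].

Left side: [L]
Right side: [M T^-2]

The two sides have different dimensions, so the equation is NOT dimensionally consistent.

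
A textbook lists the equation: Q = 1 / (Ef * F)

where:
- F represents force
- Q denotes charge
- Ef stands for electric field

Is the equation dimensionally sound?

No

F (force) has dimensions [L M T^-2].
Q (charge) has dimensions [I T].
Ef (electric field) has dimensions [I^-1 L M T^-3].

Left side: [I T]
Right side: [I L^-2 M^-2 T^5]

The two sides have different dimensions, so the equation is NOT dimensionally consistent.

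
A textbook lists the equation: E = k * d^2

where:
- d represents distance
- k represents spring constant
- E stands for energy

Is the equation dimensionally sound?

Yes

d (distance) has dimensions [L].
k (spring constant) has dimensions [M T^-2].
E (energy) has dimensions [L^2 M T^-2].

Left side: [L^2 M T^-2]
Right side: [L^2 M T^-2]

Both sides have the same dimensions, so the equation is dimensionally consistent.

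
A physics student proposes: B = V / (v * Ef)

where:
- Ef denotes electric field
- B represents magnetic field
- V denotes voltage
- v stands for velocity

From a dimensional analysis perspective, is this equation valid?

No

Ef (electric field) has dimensions [I^-1 L M T^-3].
B (magnetic field) has dimensions [I^-1 M T^-2].
V (voltage) has dimensions [I^-1 L^2 M T^-3].
v (velocity) has dimensions [L T^-1].

Left side: [I^-1 M T^-2]
Right side: [T]

The two sides have different dimensions, so the equation is NOT dimensionally consistent.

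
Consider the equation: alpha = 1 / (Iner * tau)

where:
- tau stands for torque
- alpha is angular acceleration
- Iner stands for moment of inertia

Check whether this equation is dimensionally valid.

No

tau (torque) has dimensions [L^2 M T^-2].
alpha (angular acceleration) has dimensions [T^-2].
Iner (moment of inertia) has dimensions [L^2 M].

Left side: [T^-2]
Right side: [L^-4 M^-2 T^2]

The two sides have different dimensions, so the equation is NOT dimensionally consistent.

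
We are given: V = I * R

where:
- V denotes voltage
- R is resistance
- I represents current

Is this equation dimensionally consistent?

Yes

V (voltage) has dimensions [I^-1 L^2 M T^-3].
R (resistance) has dimensions [I^-2 L^2 M T^-3].
I (current) has dimensions [I].

Left side: [I^-1 L^2 M T^-3]
Right side: [I^-1 L^2 M T^-3]

Both sides have the same dimensions, so the equation is dimensionally consistent.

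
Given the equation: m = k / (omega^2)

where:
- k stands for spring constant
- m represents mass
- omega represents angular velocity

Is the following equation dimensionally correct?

Yes

k (spring constant) has dimensions [M T^-2].
m (mass) has dimensions [M].
omega (angular velocity) has dimensions [T^-1].

Left side: [M]
Right side: [M]

Both sides have the same dimensions, so the equation is dimensionally consistent.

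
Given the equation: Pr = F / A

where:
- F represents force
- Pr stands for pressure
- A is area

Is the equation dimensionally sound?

Yes

F (force) has dimensions [L M T^-2].
Pr (pressure) has dimensions [L^-1 M T^-2].
A (area) has dimensions [L^2].

Left side: [L^-1 M T^-2]
Right side: [L^-1 M T^-2]

Both sides have the same dimensions, so the equation is dimensionally consistent.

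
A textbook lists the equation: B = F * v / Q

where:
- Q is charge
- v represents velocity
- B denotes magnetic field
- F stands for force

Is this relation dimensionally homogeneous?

No

Q (charge) has dimensions [I T].
v (velocity) has dimensions [L T^-1].
B (magnetic field) has dimensions [I^-1 M T^-2].
F (force) has dimensions [L M T^-2].

Left side: [I^-1 M T^-2]
Right side: [I^-1 L^2 M T^-4]

The two sides have different dimensions, so the equation is NOT dimensionally consistent.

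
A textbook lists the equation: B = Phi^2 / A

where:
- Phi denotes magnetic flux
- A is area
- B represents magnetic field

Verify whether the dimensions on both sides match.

No

Phi (magnetic flux) has dimensions [I^-1 L^2 M T^-2].
A (area) has dimensions [L^2].
B (magnetic field) has dimensions [I^-1 M T^-2].

Left side: [I^-1 M T^-2]
Right side: [I^-2 L^2 M^2 T^-4]

The two sides have different dimensions, so the equation is NOT dimensionally consistent.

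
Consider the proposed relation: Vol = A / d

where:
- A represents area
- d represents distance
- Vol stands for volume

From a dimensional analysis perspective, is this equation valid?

No

A (area) has dimensions [L^2].
d (distance) has dimensions [L].
Vol (volume) has dimensions [L^3].

Left side: [L^3]
Right side: [L]

The two sides have different dimensions, so the equation is NOT dimensionally consistent.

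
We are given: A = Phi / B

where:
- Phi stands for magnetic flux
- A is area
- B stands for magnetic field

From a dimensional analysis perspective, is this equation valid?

Yes

Phi (magnetic flux) has dimensions [I^-1 L^2 M T^-2].
A (area) has dimensions [L^2].
B (magnetic field) has dimensions [I^-1 M T^-2].

Left side: [L^2]
Right side: [L^2]

Both sides have the same dimensions, so the equation is dimensionally consistent.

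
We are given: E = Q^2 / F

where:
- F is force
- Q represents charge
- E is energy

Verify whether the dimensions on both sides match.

No

F (force) has dimensions [L M T^-2].
Q (charge) has dimensions [I T].
E (energy) has dimensions [L^2 M T^-2].

Left side: [L^2 M T^-2]
Right side: [I^2 L^-1 M^-1 T^4]

The two sides have different dimensions, so the equation is NOT dimensionally consistent.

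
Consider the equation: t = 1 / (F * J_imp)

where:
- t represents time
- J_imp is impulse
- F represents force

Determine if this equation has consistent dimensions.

No

t (time) has dimensions [T].
J_imp (impulse) has dimensions [L M T^-1].
F (force) has dimensions [L M T^-2].

Left side: [T]
Right side: [L^-2 M^-2 T^3]

The two sides have different dimensions, so the equation is NOT dimensionally consistent.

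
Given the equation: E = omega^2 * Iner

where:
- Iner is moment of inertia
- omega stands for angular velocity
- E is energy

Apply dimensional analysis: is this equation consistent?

Yes

Iner (moment of inertia) has dimensions [L^2 M].
omega (angular velocity) has dimensions [T^-1].
E (energy) has dimensions [L^2 M T^-2].

Left side: [L^2 M T^-2]
Right side: [L^2 M T^-2]

Both sides have the same dimensions, so the equation is dimensionally consistent.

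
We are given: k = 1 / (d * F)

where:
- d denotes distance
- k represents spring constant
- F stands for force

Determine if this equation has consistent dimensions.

No

d (distance) has dimensions [L].
k (spring constant) has dimensions [M T^-2].
F (force) has dimensions [L M T^-2].

Left side: [M T^-2]
Right side: [L^-2 M^-1 T^2]

The two sides have different dimensions, so the equation is NOT dimensionally consistent.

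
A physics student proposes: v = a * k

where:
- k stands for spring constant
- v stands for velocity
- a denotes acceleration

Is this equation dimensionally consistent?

No

k (spring constant) has dimensions [M T^-2].
v (velocity) has dimensions [L T^-1].
a (acceleration) has dimensions [L T^-2].

Left side: [L T^-1]
Right side: [L M T^-4]

The two sides have different dimensions, so the equation is NOT dimensionally consistent.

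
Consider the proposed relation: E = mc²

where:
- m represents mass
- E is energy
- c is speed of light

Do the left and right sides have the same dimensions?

Yes

m (mass) has dimensions [M].
E (energy) has dimensions [L^2 M T^-2].
c (speed of light) has dimensions [L T^-1].

Left side: [L^2 M T^-2]
Right side: [L^2 M T^-2]

Both sides have the same dimensions, so the equation is dimensionally consistent.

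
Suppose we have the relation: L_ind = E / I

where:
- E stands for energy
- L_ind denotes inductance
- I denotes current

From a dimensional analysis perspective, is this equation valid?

No

E (energy) has dimensions [L^2 M T^-2].
L_ind (inductance) has dimensions [I^-2 L^2 M T^-2].
I (current) has dimensions [I].

Left side: [I^-2 L^2 M T^-2]
Right side: [I^-1 L^2 M T^-2]

The two sides have different dimensions, so the equation is NOT dimensionally consistent.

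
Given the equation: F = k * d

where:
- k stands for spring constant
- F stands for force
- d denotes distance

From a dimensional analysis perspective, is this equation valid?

Yes

k (spring constant) has dimensions [M T^-2].
F (force) has dimensions [L M T^-2].
d (distance) has dimensions [L].

Left side: [L M T^-2]
Right side: [L M T^-2]

Both sides have the same dimensions, so the equation is dimensionally consistent.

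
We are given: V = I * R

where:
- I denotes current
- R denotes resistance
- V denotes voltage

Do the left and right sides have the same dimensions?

Yes

I (current) has dimensions [I].
R (resistance) has dimensions [I^-2 L^2 M T^-3].
V (voltage) has dimensions [I^-1 L^2 M T^-3].

Left side: [I^-1 L^2 M T^-3]
Right side: [I^-1 L^2 M T^-3]

Both sides have the same dimensions, so the equation is dimensionally consistent.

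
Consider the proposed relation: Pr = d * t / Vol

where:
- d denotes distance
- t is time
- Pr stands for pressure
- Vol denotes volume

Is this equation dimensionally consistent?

No

d (distance) has dimensions [L].
t (time) has dimensions [T].
Pr (pressure) has dimensions [L^-1 M T^-2].
Vol (volume) has dimensions [L^3].

Left side: [L^-1 M T^-2]
Right side: [L^-2 T]

The two sides have different dimensions, so the equation is NOT dimensionally consistent.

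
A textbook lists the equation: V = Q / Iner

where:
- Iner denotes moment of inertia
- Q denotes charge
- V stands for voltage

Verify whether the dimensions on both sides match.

No

Iner (moment of inertia) has dimensions [L^2 M].
Q (charge) has dimensions [I T].
V (voltage) has dimensions [I^-1 L^2 M T^-3].

Left side: [I^-1 L^2 M T^-3]
Right side: [I L^-2 M^-1 T]

The two sides have different dimensions, so the equation is NOT dimensionally consistent.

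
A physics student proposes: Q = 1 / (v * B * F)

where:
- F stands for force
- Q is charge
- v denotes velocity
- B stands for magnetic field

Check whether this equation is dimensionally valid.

No

F (force) has dimensions [L M T^-2].
Q (charge) has dimensions [I T].
v (velocity) has dimensions [L T^-1].
B (magnetic field) has dimensions [I^-1 M T^-2].

Left side: [I T]
Right side: [I L^-2 M^-2 T^5]

The two sides have different dimensions, so the equation is NOT dimensionally consistent.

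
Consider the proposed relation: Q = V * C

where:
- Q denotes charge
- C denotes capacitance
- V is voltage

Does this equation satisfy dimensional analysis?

Yes

Q (charge) has dimensions [I T].
C (capacitance) has dimensions [I^2 L^-2 M^-1 T^4].
V (voltage) has dimensions [I^-1 L^2 M T^-3].

Left side: [I T]
Right side: [I T]

Both sides have the same dimensions, so the equation is dimensionally consistent.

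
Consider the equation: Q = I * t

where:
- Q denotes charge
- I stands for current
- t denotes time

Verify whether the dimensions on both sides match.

Yes

Q (charge) has dimensions [I T].
I (current) has dimensions [I].
t (time) has dimensions [T].

Left side: [I T]
Right side: [I T]

Both sides have the same dimensions, so the equation is dimensionally consistent.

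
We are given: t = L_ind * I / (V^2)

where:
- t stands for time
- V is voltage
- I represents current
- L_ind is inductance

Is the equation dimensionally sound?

No

t (time) has dimensions [T].
V (voltage) has dimensions [I^-1 L^2 M T^-3].
I (current) has dimensions [I].
L_ind (inductance) has dimensions [I^-2 L^2 M T^-2].

Left side: [T]
Right side: [I L^-2 M^-1 T^4]

The two sides have different dimensions, so the equation is NOT dimensionally consistent.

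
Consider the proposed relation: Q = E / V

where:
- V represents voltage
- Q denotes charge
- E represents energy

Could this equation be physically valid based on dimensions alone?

Yes

V (voltage) has dimensions [I^-1 L^2 M T^-3].
Q (charge) has dimensions [I T].
E (energy) has dimensions [L^2 M T^-2].

Left side: [I T]
Right side: [I T]

Both sides have the same dimensions, so the equation is dimensionally consistent.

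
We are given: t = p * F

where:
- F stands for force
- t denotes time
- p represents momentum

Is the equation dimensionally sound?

No

F (force) has dimensions [L M T^-2].
t (time) has dimensions [T].
p (momentum) has dimensions [L M T^-1].

Left side: [T]
Right side: [L^2 M^2 T^-3]

The two sides have different dimensions, so the equation is NOT dimensionally consistent.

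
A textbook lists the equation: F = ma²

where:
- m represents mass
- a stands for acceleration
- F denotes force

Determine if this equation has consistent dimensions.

No

m (mass) has dimensions [M].
a (acceleration) has dimensions [L T^-2].
F (force) has dimensions [L M T^-2].

Left side: [L M T^-2]
Right side: [L^2 M T^-4]

The two sides have different dimensions, so the equation is NOT dimensionally consistent.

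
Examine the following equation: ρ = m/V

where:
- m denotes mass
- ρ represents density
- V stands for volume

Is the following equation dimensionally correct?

Yes

m (mass) has dimensions [M].
ρ (density) has dimensions [L^-3 M].
V (volume) has dimensions [L^3].

Left side: [L^-3 M]
Right side: [L^-3 M]

Both sides have the same dimensions, so the equation is dimensionally consistent.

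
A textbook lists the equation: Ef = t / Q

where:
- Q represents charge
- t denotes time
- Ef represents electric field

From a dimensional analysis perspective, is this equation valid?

No

Q (charge) has dimensions [I T].
t (time) has dimensions [T].
Ef (electric field) has dimensions [I^-1 L M T^-3].

Left side: [I^-1 L M T^-3]
Right side: [I^-1]

The two sides have different dimensions, so the equation is NOT dimensionally consistent.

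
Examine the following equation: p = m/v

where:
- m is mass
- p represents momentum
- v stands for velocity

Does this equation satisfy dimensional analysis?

No

m (mass) has dimensions [M].
p (momentum) has dimensions [L M T^-1].
v (velocity) has dimensions [L T^-1].

Left side: [L M T^-1]
Right side: [L^-1 M T]

The two sides have different dimensions, so the equation is NOT dimensionally consistent.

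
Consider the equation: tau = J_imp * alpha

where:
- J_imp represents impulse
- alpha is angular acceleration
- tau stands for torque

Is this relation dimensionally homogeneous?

No

J_imp (impulse) has dimensions [L M T^-1].
alpha (angular acceleration) has dimensions [T^-2].
tau (torque) has dimensions [L^2 M T^-2].

Left side: [L^2 M T^-2]
Right side: [L M T^-3]

The two sides have different dimensions, so the equation is NOT dimensionally consistent.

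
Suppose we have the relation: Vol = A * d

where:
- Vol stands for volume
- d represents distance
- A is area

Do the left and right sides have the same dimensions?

Yes

Vol (volume) has dimensions [L^3].
d (distance) has dimensions [L].
A (area) has dimensions [L^2].

Left side: [L^3]
Right side: [L^3]

Both sides have the same dimensions, so the equation is dimensionally consistent.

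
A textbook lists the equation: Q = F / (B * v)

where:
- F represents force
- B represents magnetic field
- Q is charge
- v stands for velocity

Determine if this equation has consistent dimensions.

Yes

F (force) has dimensions [L M T^-2].
B (magnetic field) has dimensions [I^-1 M T^-2].
Q (charge) has dimensions [I T].
v (velocity) has dimensions [L T^-1].

Left side: [I T]
Right side: [I T]

Both sides have the same dimensions, so the equation is dimensionally consistent.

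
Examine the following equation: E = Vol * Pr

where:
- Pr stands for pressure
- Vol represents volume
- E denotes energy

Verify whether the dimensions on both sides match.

Yes

Pr (pressure) has dimensions [L^-1 M T^-2].
Vol (volume) has dimensions [L^3].
E (energy) has dimensions [L^2 M T^-2].

Left side: [L^2 M T^-2]
Right side: [L^2 M T^-2]

Both sides have the same dimensions, so the equation is dimensionally consistent.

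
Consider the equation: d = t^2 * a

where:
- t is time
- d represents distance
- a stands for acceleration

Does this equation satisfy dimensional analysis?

Yes

t (time) has dimensions [T].
d (distance) has dimensions [L].
a (acceleration) has dimensions [L T^-2].

Left side: [L]
Right side: [L]

Both sides have the same dimensions, so the equation is dimensionally consistent.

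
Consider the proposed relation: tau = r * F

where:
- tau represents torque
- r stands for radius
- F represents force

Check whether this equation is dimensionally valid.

Yes

tau (torque) has dimensions [L^2 M T^-2].
r (radius) has dimensions [L].
F (force) has dimensions [L M T^-2].

Left side: [L^2 M T^-2]
Right side: [L^2 M T^-2]

Both sides have the same dimensions, so the equation is dimensionally consistent.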